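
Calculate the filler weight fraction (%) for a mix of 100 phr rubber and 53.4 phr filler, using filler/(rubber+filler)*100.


Filler % = filler / (rubber + filler) * 100
= 53.4 / (100 + 53.4) * 100
= 53.4 / 153.4 * 100
= 34.81%

34.81%


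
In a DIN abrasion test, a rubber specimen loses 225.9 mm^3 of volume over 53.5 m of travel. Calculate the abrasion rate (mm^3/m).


Rate = volume_loss / distance
= 225.9 / 53.5
= 4.222 mm^3/m

4.222 mm^3/m


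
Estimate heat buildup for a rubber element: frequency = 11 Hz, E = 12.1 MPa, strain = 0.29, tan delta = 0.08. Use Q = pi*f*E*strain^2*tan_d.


Q = pi * f * E * strain^2 * tan_d
= pi * 11 * 12.1 * 0.29^2 * 0.08
= pi * 11 * 12.1 * 0.0841 * 0.08
= 2.8133

Q = 2.8133


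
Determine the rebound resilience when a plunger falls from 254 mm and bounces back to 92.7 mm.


Resilience = h_rebound / h_drop * 100
= 92.7 / 254 * 100
= 36.5%

36.5%


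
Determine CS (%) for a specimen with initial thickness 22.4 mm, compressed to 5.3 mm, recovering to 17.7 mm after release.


CS = (t0 - recovered) / (t0 - ts) * 100
= (22.4 - 17.7) / (22.4 - 5.3) * 100
= 4.7 / 17.1 * 100
= 27.5%

27.5%


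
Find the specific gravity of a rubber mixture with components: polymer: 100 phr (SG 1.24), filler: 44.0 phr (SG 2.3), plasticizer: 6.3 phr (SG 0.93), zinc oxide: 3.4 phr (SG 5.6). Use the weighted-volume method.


Sum of weights = 153.7
Volume contributions:
  polymer: 100/1.24 = 80.6452
  filler: 44.0/2.3 = 19.1304
  plasticizer: 6.3/0.93 = 6.7742
  zinc oxide: 3.4/5.6 = 0.6071
Sum of volumes = 107.1569
SG = 153.7 / 107.1569 = 1.434

SG = 1.434


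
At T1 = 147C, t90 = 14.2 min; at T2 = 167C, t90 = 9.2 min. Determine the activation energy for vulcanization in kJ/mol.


T1 = 420.15 K, T2 = 440.15 K
1/T1 - 1/T2 = 1.0815e-04
ln(t1/t2) = ln(14.2/9.2) = 0.4340
Ea = 8.314 * 0.4340 / 1.0815e-04 = 33366.7059 J/mol
Ea = 33.37 kJ/mol

33.37 kJ/mol


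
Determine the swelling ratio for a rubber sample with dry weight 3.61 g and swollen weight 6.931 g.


Q = W_swollen / W_dry
Q = 6.931 / 3.61
Q = 1.92

Q = 1.92


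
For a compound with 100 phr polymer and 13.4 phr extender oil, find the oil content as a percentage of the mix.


Oil % = oil / (100 + oil) * 100
= 13.4 / (100 + 13.4) * 100
= 13.4 / 113.4 * 100
= 11.82%

11.82%


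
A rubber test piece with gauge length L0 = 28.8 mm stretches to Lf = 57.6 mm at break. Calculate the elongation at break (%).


Elongation = (Lf - L0) / L0 * 100
= (57.6 - 28.8) / 28.8 * 100
= 28.8 / 28.8 * 100
= 100.0%

100.0%


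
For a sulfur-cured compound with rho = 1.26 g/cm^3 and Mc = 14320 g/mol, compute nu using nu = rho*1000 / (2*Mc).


nu = rho * 1000 / (2 * Mc)
nu = 1.26 * 1000 / (2 * 14320)
nu = 1260.0 / 28640
nu = 0.0440 mol/L

0.0440 mol/L


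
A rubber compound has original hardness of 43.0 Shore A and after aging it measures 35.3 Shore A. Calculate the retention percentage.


Retention = aged / original * 100
= 35.3 / 43.0 * 100
= 82.1%

82.1%


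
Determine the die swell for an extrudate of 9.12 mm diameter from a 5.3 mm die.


Die swell ratio = D_extrudate / D_die
= 9.12 / 5.3
= 1.721

Die swell = 1.721


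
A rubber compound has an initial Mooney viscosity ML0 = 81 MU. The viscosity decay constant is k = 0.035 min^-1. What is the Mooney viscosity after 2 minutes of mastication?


ML = ML0 * exp(-k * t)
ML = 81 * exp(-0.035 * 2)
ML = 81 * 0.9324
ML = 75.52 MU

75.52 MU


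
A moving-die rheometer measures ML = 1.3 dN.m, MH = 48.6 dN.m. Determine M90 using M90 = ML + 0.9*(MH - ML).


M90 = ML + 0.9 * (MH - ML)
M90 = 1.3 + 0.9 * (48.6 - 1.3)
M90 = 1.3 + 0.9 * 47.3
M90 = 43.87 dN.m

43.87 dN.m


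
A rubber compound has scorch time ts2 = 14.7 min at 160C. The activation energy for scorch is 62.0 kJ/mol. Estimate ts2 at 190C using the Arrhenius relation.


Convert temperatures: T1 = 160 + 273.15 = 433.15 K, T2 = 190 + 273.15 = 463.15 K
ts2_new = 14.7 * exp(62000 / 8.314 * (1/463.15 - 1/433.15))
1/T2 - 1/T1 = -1.4954e-04
ts2_new = 4.82 min

4.82 min


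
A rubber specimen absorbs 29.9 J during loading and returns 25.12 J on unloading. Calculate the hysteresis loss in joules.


Hysteresis loss = loading - unloading
= 29.9 - 25.12
= 4.78 J

4.78 J


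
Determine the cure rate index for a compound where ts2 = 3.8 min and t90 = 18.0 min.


CRI = 100 / (t90 - ts2)
= 100 / (18.0 - 3.8)
= 100 / 14.2
= 7.04 min^-1

7.04 min^-1


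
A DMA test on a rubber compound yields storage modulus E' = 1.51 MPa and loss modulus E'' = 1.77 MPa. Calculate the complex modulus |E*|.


|E*| = sqrt(E'^2 + E''^2)
= sqrt(1.51^2 + 1.77^2)
= sqrt(2.2801 + 3.1329)
= 2.327 MPa

2.327 MPa


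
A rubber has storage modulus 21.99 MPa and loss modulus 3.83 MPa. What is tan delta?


tan delta = E'' / E'
= 3.83 / 21.99
= 0.1742

tan delta = 0.1742


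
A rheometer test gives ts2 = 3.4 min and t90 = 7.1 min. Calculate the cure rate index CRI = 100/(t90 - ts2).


CRI = 100 / (t90 - ts2)
= 100 / (7.1 - 3.4)
= 100 / 3.7
= 27.03 min^-1

27.03 min^-1


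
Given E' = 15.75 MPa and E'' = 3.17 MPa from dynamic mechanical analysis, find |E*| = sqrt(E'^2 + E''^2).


|E*| = sqrt(E'^2 + E''^2)
= sqrt(15.75^2 + 3.17^2)
= sqrt(248.0625 + 10.0489)
= 16.066 MPa

16.066 MPa


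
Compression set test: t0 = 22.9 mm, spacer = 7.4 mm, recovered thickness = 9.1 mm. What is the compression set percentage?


CS = (t0 - recovered) / (t0 - ts) * 100
= (22.9 - 9.1) / (22.9 - 7.4) * 100
= 13.8 / 15.5 * 100
= 89.0%

89.0%


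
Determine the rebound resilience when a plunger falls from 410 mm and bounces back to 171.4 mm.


Resilience = h_rebound / h_drop * 100
= 171.4 / 410 * 100
= 41.8%

41.8%


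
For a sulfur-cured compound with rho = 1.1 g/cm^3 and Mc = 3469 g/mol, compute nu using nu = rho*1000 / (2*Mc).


nu = rho * 1000 / (2 * Mc)
nu = 1.1 * 1000 / (2 * 3469)
nu = 1100.0 / 6938
nu = 0.1585 mol/L

0.1585 mol/L


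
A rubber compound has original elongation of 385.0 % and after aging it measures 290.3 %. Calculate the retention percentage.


Retention = aged / original * 100
= 290.3 / 385.0 * 100
= 75.4%

75.4%


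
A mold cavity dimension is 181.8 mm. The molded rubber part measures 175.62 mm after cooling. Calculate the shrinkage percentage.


Shrinkage = (mold - part) / mold * 100
= (181.8 - 175.62) / 181.8 * 100
= 6.18 / 181.8 * 100
= 3.4%

3.4%


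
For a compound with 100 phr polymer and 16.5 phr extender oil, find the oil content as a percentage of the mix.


Oil % = oil / (100 + oil) * 100
= 16.5 / (100 + 16.5) * 100
= 16.5 / 116.5 * 100
= 14.16%

14.16%


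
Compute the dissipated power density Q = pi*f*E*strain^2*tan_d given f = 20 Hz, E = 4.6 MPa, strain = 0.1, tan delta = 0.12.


Q = pi * f * E * strain^2 * tan_d
= pi * 20 * 4.6 * 0.1^2 * 0.12
= pi * 20 * 4.6 * 0.0100 * 0.12
= 0.3468

Q = 0.3468


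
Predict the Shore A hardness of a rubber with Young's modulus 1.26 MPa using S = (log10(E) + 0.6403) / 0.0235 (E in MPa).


log10(E) = 0.0235*S - 0.6403  =>  S = (log10(E) + 0.6403) / 0.0235
log10(1.26) = 0.100371
S = (0.100371 + 0.6403) / 0.0235 = 0.740671 / 0.0235
S = 31.5

Shore A = 31.5


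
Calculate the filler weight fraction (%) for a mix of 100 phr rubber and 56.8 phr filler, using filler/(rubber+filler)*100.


Filler % = filler / (rubber + filler) * 100
= 56.8 / (100 + 56.8) * 100
= 56.8 / 156.8 * 100
= 36.22%

36.22%


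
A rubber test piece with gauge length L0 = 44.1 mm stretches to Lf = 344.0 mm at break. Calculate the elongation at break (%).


Elongation = (Lf - L0) / L0 * 100
= (344.0 - 44.1) / 44.1 * 100
= 299.9 / 44.1 * 100
= 680.0%

680.0%


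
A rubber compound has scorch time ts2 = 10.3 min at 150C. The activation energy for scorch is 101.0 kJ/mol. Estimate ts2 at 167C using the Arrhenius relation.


Convert temperatures: T1 = 150 + 273.15 = 423.15 K, T2 = 167 + 273.15 = 440.15 K
ts2_new = 10.3 * exp(101000 / 8.314 * (1/440.15 - 1/423.15))
1/T2 - 1/T1 = -9.1275e-05
ts2_new = 3.4 min

3.4 min


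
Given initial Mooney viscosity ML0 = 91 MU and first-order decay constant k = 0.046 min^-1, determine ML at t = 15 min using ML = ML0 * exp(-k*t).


ML = ML0 * exp(-k * t)
ML = 91 * exp(-0.046 * 15)
ML = 91 * 0.5016
ML = 45.64 MU

45.64 MU


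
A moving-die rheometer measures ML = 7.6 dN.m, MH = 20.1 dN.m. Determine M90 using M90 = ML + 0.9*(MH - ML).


M90 = ML + 0.9 * (MH - ML)
M90 = 7.6 + 0.9 * (20.1 - 7.6)
M90 = 7.6 + 0.9 * 12.5
M90 = 18.85 dN.m

18.85 dN.m


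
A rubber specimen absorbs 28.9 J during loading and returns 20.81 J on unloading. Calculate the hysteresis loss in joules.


Hysteresis loss = loading - unloading
= 28.9 - 20.81
= 8.09 J

8.09 J


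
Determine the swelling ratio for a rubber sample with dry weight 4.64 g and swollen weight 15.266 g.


Q = W_swollen / W_dry
Q = 15.266 / 4.64
Q = 3.29

Q = 3.29


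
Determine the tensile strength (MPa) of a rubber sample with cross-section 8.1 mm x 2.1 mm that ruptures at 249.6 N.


Area = width * thickness = 8.1 * 2.1 = 17.01 mm^2
TS = force / area = 249.6 / 17.01 = 14.67 MPa

14.67 MPa


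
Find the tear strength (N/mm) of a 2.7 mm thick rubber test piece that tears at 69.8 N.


Tear strength = force / thickness
= 69.8 / 2.7
= 25.85 N/mm

25.85 N/mm


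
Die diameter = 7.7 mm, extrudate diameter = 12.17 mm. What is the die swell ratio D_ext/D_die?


Die swell ratio = D_extrudate / D_die
= 12.17 / 7.7
= 1.581

Die swell = 1.581


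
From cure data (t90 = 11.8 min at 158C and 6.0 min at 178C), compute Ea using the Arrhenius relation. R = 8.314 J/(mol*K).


T1 = 431.15 K, T2 = 451.15 K
1/T1 - 1/T2 = 1.0282e-04
ln(t1/t2) = ln(11.8/6.0) = 0.6763
Ea = 8.314 * 0.6763 / 1.0282e-04 = 54688.3084 J/mol
Ea = 54.69 kJ/mol

54.69 kJ/mol


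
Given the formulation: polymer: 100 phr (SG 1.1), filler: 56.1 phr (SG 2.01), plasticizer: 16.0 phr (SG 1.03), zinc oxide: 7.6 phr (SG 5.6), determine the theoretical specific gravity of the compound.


Sum of weights = 179.7
Volume contributions:
  polymer: 100/1.1 = 90.9091
  filler: 56.1/2.01 = 27.9104
  plasticizer: 16.0/1.03 = 15.5340
  zinc oxide: 7.6/5.6 = 1.3571
Sum of volumes = 135.7107
SG = 179.7 / 135.7107 = 1.324

SG = 1.324


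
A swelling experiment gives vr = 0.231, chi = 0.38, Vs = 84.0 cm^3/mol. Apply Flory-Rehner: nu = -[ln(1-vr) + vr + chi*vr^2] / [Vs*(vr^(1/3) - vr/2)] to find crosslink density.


ln(1 - vr) = ln(1 - 0.231) = -0.2627
Numerator = -((-0.2627) + 0.231 + 0.38 * 0.231^2) = 0.0114
Denominator = 84.0 * (0.231^(1/3) - 0.231/2) = 41.8387
nu = 0.0114 / 41.8387 = 2.7217e-04 mol/cm^3

2.7217e-04 mol/cm^3


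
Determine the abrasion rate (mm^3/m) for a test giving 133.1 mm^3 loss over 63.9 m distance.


Rate = volume_loss / distance
= 133.1 / 63.9
= 2.083 mm^3/m

2.083 mm^3/m


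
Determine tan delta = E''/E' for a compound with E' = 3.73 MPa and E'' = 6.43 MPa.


tan delta = E'' / E'
= 6.43 / 3.73
= 1.7239

tan delta = 1.7239


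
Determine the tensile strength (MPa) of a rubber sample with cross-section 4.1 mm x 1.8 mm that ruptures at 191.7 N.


Area = width * thickness = 4.1 * 1.8 = 7.38 mm^2
TS = force / area = 191.7 / 7.38 = 25.98 MPa

25.98 MPa


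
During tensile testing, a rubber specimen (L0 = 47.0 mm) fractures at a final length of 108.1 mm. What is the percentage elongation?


Elongation = (Lf - L0) / L0 * 100
= (108.1 - 47.0) / 47.0 * 100
= 61.1 / 47.0 * 100
= 130.0%

130.0%


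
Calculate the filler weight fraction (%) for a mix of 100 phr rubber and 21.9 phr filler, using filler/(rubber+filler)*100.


Filler % = filler / (rubber + filler) * 100
= 21.9 / (100 + 21.9) * 100
= 21.9 / 121.9 * 100
= 17.97%

17.97%


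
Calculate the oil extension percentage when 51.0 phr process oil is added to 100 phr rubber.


Oil % = oil / (100 + oil) * 100
= 51.0 / (100 + 51.0) * 100
= 51.0 / 151.0 * 100
= 33.77%

33.77%


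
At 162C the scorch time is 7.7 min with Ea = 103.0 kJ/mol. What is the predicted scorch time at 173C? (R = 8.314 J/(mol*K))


Convert temperatures: T1 = 162 + 273.15 = 435.15 K, T2 = 173 + 273.15 = 446.15 K
ts2_new = 7.7 * exp(103000 / 8.314 * (1/446.15 - 1/435.15))
1/T2 - 1/T1 = -5.6660e-05
ts2_new = 3.82 min

3.82 min


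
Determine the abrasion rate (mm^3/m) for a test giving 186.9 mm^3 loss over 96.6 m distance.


Rate = volume_loss / distance
= 186.9 / 96.6
= 1.935 mm^3/m

1.935 mm^3/m


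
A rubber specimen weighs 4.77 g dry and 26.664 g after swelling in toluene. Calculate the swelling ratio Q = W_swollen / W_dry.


Q = W_swollen / W_dry
Q = 26.664 / 4.77
Q = 5.59

Q = 5.59


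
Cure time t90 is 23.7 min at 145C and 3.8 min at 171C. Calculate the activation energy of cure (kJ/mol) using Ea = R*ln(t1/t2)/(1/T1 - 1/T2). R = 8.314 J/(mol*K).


T1 = 418.15 K, T2 = 444.15 K
1/T1 - 1/T2 = 1.3999e-04
ln(t1/t2) = ln(23.7/3.8) = 1.8305
Ea = 8.314 * 1.8305 / 1.3999e-04 = 108708.1237 J/mol
Ea = 108.71 kJ/mol

108.71 kJ/mol


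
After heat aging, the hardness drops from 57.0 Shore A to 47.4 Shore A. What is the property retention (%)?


Retention = aged / original * 100
= 47.4 / 57.0 * 100
= 83.2%

83.2%


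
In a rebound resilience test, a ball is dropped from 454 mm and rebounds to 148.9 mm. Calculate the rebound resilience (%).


Resilience = h_rebound / h_drop * 100
= 148.9 / 454 * 100
= 32.8%

32.8%


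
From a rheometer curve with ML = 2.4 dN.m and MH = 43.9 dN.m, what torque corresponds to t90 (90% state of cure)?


M90 = ML + 0.9 * (MH - ML)
M90 = 2.4 + 0.9 * (43.9 - 2.4)
M90 = 2.4 + 0.9 * 41.5
M90 = 39.75 dN.m

39.75 dN.m


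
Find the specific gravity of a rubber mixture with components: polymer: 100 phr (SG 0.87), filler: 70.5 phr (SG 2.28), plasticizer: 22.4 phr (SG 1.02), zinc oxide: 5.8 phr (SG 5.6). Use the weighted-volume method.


Sum of weights = 198.7
Volume contributions:
  polymer: 100/0.87 = 114.9425
  filler: 70.5/2.28 = 30.9211
  plasticizer: 22.4/1.02 = 21.9608
  zinc oxide: 5.8/5.6 = 1.0357
Sum of volumes = 168.8601
SG = 198.7 / 168.8601 = 1.177

SG = 1.177


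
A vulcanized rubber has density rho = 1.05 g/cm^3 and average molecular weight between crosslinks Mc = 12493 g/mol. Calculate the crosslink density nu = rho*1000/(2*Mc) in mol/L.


nu = rho * 1000 / (2 * Mc)
nu = 1.05 * 1000 / (2 * 12493)
nu = 1050.0 / 24986
nu = 0.0420 mol/L

0.0420 mol/L


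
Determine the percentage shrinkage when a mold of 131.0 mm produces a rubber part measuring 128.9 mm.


Shrinkage = (mold - part) / mold * 100
= (131.0 - 128.9) / 131.0 * 100
= 2.1 / 131.0 * 100
= 1.6%

1.6%


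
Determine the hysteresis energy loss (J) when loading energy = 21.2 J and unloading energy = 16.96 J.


Hysteresis loss = loading - unloading
= 21.2 - 16.96
= 4.24 J

4.24 J


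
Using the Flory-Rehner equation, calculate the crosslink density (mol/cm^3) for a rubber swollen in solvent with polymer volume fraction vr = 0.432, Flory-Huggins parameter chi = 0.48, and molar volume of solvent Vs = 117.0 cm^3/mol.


ln(1 - vr) = ln(1 - 0.432) = -0.5656
Numerator = -((-0.5656) + 0.432 + 0.48 * 0.432^2) = 0.0441
Denominator = 117.0 * (0.432^(1/3) - 0.432/2) = 63.1745
nu = 0.0441 / 63.1745 = 6.9734e-04 mol/cm^3

6.9734e-04 mol/cm^3


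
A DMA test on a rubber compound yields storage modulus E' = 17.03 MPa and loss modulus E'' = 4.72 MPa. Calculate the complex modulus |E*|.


|E*| = sqrt(E'^2 + E''^2)
= sqrt(17.03^2 + 4.72^2)
= sqrt(290.0209 + 22.2784)
= 17.672 MPa

17.672 MPa


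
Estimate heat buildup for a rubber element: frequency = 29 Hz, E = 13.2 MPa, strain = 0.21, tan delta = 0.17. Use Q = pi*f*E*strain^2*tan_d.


Q = pi * f * E * strain^2 * tan_d
= pi * 29 * 13.2 * 0.21^2 * 0.17
= pi * 29 * 13.2 * 0.0441 * 0.17
= 9.0159

Q = 9.0159


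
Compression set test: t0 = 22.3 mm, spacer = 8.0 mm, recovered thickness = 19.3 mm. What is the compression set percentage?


CS = (t0 - recovered) / (t0 - ts) * 100
= (22.3 - 19.3) / (22.3 - 8.0) * 100
= 3.0 / 14.3 * 100
= 21.0%

21.0%


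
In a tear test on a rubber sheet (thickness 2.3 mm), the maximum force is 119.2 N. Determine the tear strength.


Tear strength = force / thickness
= 119.2 / 2.3
= 51.83 N/mm

51.83 N/mm


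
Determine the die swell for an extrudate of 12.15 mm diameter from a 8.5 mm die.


Die swell ratio = D_extrudate / D_die
= 12.15 / 8.5
= 1.429

Die swell = 1.429


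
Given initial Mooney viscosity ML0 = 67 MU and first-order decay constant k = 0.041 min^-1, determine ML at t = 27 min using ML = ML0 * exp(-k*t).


ML = ML0 * exp(-k * t)
ML = 67 * exp(-0.041 * 27)
ML = 67 * 0.3305
ML = 22.15 MU

22.15 MU


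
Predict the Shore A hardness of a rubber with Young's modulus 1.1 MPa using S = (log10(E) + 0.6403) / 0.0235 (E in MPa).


log10(E) = 0.0235*S - 0.6403  =>  S = (log10(E) + 0.6403) / 0.0235
log10(1.1) = 0.041393
S = (0.041393 + 0.6403) / 0.0235 = 0.681693 / 0.0235
S = 29.0

Shore A = 29.0


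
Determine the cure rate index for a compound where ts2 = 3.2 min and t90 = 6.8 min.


CRI = 100 / (t90 - ts2)
= 100 / (6.8 - 3.2)
= 100 / 3.6
= 27.78 min^-1

27.78 min^-1


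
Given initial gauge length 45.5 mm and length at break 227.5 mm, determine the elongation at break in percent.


Elongation = (Lf - L0) / L0 * 100
= (227.5 - 45.5) / 45.5 * 100
= 182.0 / 45.5 * 100
= 400.0%

400.0%


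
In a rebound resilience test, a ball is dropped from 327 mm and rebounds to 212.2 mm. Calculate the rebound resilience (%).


Resilience = h_rebound / h_drop * 100
= 212.2 / 327 * 100
= 64.9%

64.9%


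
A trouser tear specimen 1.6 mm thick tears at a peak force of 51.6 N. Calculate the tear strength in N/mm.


Tear strength = force / thickness
= 51.6 / 1.6
= 32.25 N/mm

32.25 N/mm


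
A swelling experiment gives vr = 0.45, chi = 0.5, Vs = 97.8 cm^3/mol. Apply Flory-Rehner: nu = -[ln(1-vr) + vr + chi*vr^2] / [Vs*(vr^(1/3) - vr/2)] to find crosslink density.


ln(1 - vr) = ln(1 - 0.45) = -0.5978
Numerator = -((-0.5978) + 0.45 + 0.5 * 0.45^2) = 0.0466
Denominator = 97.8 * (0.45^(1/3) - 0.45/2) = 52.9401
nu = 0.0466 / 52.9401 = 8.8000e-04 mol/cm^3

8.8000e-04 mol/cm^3


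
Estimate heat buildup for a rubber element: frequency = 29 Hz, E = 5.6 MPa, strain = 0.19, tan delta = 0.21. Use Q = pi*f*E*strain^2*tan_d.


Q = pi * f * E * strain^2 * tan_d
= pi * 29 * 5.6 * 0.19^2 * 0.21
= pi * 29 * 5.6 * 0.0361 * 0.21
= 3.8678

Q = 3.8678


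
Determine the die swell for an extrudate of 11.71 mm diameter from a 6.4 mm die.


Die swell ratio = D_extrudate / D_die
= 11.71 / 6.4
= 1.83

Die swell = 1.83


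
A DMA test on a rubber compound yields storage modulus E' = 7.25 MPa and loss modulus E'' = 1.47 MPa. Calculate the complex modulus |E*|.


|E*| = sqrt(E'^2 + E''^2)
= sqrt(7.25^2 + 1.47^2)
= sqrt(52.5625 + 2.1609)
= 7.398 MPa

7.398 MPa


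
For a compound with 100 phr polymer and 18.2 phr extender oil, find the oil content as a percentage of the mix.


Oil % = oil / (100 + oil) * 100
= 18.2 / (100 + 18.2) * 100
= 18.2 / 118.2 * 100
= 15.4%

15.4%


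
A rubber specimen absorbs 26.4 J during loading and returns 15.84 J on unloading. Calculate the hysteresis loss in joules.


Hysteresis loss = loading - unloading
= 26.4 - 15.84
= 10.56 J

10.56 J


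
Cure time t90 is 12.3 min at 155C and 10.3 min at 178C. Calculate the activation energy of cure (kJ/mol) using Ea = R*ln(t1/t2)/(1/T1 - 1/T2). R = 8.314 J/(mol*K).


T1 = 428.15 K, T2 = 451.15 K
1/T1 - 1/T2 = 1.1907e-04
ln(t1/t2) = ln(12.3/10.3) = 0.1775
Ea = 8.314 * 0.1775 / 1.1907e-04 = 12390.4829 J/mol
Ea = 12.39 kJ/mol

12.39 kJ/mol


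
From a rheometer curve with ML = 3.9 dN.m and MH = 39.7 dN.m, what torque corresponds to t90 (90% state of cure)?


M90 = ML + 0.9 * (MH - ML)
M90 = 3.9 + 0.9 * (39.7 - 3.9)
M90 = 3.9 + 0.9 * 35.8
M90 = 36.12 dN.m

36.12 dN.m


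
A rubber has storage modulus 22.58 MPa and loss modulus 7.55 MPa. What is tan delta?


tan delta = E'' / E'
= 7.55 / 22.58
= 0.3344

tan delta = 0.3344


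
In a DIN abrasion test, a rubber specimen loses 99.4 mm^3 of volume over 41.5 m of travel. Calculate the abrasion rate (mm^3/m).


Rate = volume_loss / distance
= 99.4 / 41.5
= 2.395 mm^3/m

2.395 mm^3/m


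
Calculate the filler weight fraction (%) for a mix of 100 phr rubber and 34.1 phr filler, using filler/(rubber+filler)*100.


Filler % = filler / (rubber + filler) * 100
= 34.1 / (100 + 34.1) * 100
= 34.1 / 134.1 * 100
= 25.43%

25.43%


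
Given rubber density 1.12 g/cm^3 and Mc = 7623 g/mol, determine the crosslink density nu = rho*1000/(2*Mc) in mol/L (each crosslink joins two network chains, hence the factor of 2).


nu = rho * 1000 / (2 * Mc)
nu = 1.12 * 1000 / (2 * 7623)
nu = 1120.0 / 15246
nu = 0.0735 mol/L

0.0735 mol/L


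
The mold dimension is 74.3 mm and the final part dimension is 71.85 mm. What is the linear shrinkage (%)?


Shrinkage = (mold - part) / mold * 100
= (74.3 - 71.85) / 74.3 * 100
= 2.45 / 74.3 * 100
= 3.3%

3.3%


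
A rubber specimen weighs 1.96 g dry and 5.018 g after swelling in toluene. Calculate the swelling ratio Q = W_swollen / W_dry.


Q = W_swollen / W_dry
Q = 5.018 / 1.96
Q = 2.56

Q = 2.56


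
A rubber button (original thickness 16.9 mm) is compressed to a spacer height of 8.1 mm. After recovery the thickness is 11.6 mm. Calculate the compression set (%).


CS = (t0 - recovered) / (t0 - ts) * 100
= (16.9 - 11.6) / (16.9 - 8.1) * 100
= 5.3 / 8.8 * 100
= 60.2%

60.2%


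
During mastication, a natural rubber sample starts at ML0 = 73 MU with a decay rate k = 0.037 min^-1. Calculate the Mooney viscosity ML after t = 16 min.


ML = ML0 * exp(-k * t)
ML = 73 * exp(-0.037 * 16)
ML = 73 * 0.5532
ML = 40.39 MU

40.39 MU


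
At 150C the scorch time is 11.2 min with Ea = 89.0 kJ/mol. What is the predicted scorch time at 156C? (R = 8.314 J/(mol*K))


Convert temperatures: T1 = 150 + 273.15 = 423.15 K, T2 = 156 + 273.15 = 429.15 K
ts2_new = 11.2 * exp(89000 / 8.314 * (1/429.15 - 1/423.15))
1/T2 - 1/T1 = -3.3041e-05
ts2_new = 7.86 min

7.86 min


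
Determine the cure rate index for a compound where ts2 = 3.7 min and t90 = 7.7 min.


CRI = 100 / (t90 - ts2)
= 100 / (7.7 - 3.7)
= 100 / 4.0
= 25.0 min^-1

25.0 min^-1


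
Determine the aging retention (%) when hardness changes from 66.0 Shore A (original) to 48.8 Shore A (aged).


Retention = aged / original * 100
= 48.8 / 66.0 * 100
= 73.9%

73.9%


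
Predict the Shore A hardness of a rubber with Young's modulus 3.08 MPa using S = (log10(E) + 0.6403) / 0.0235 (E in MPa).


log10(E) = 0.0235*S - 0.6403  =>  S = (log10(E) + 0.6403) / 0.0235
log10(3.08) = 0.488551
S = (0.488551 + 0.6403) / 0.0235 = 1.128851 / 0.0235
S = 48.0

Shore A = 48.0


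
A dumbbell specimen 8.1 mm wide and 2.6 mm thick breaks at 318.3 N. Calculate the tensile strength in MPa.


Area = width * thickness = 8.1 * 2.6 = 21.06 mm^2
TS = force / area = 318.3 / 21.06 = 15.11 MPa

15.11 MPa


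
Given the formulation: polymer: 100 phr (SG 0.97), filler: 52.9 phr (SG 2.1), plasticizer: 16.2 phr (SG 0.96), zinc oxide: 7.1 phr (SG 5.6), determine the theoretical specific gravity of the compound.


Sum of weights = 176.2
Volume contributions:
  polymer: 100/0.97 = 103.0928
  filler: 52.9/2.1 = 25.1905
  plasticizer: 16.2/0.96 = 16.8750
  zinc oxide: 7.1/5.6 = 1.2679
Sum of volumes = 146.4261
SG = 176.2 / 146.4261 = 1.203

SG = 1.203


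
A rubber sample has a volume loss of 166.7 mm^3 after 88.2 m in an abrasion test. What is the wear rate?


Rate = volume_loss / distance
= 166.7 / 88.2
= 1.89 mm^3/m

1.89 mm^3/m


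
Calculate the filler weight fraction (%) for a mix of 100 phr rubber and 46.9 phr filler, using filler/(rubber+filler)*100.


Filler % = filler / (rubber + filler) * 100
= 46.9 / (100 + 46.9) * 100
= 46.9 / 146.9 * 100
= 31.93%

31.93%


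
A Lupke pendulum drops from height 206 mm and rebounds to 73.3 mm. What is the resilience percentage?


Resilience = h_rebound / h_drop * 100
= 73.3 / 206 * 100
= 35.6%

35.6%


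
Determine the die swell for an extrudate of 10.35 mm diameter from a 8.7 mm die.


Die swell ratio = D_extrudate / D_die
= 10.35 / 8.7
= 1.19

Die swell = 1.19


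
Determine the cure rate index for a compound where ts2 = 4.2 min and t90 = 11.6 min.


CRI = 100 / (t90 - ts2)
= 100 / (11.6 - 4.2)
= 100 / 7.4
= 13.51 min^-1

13.51 min^-1


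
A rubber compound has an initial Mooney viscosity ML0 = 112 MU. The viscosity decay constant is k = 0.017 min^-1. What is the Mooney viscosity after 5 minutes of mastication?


ML = ML0 * exp(-k * t)
ML = 112 * exp(-0.017 * 5)
ML = 112 * 0.9185
ML = 102.87 MU

102.87 MU


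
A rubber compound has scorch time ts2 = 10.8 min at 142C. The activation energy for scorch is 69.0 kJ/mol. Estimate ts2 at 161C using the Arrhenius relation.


Convert temperatures: T1 = 142 + 273.15 = 415.15 K, T2 = 161 + 273.15 = 434.15 K
ts2_new = 10.8 * exp(69000 / 8.314 * (1/434.15 - 1/415.15))
1/T2 - 1/T1 = -1.0542e-04
ts2_new = 4.5 min

4.5 min


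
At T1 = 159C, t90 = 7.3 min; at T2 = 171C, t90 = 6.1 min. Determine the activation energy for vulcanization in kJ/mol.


T1 = 432.15 K, T2 = 444.15 K
1/T1 - 1/T2 = 6.2520e-05
ln(t1/t2) = ln(7.3/6.1) = 0.1796
Ea = 8.314 * 0.1796 / 6.2520e-05 = 23881.6546 J/mol
Ea = 23.88 kJ/mol

23.88 kJ/mol


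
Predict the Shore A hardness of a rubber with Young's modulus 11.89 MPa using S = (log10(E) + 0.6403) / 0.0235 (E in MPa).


log10(E) = 0.0235*S - 0.6403  =>  S = (log10(E) + 0.6403) / 0.0235
log10(11.89) = 1.075182
S = (1.075182 + 0.6403) / 0.0235 = 1.715482 / 0.0235
S = 73.0

Shore A = 73.0


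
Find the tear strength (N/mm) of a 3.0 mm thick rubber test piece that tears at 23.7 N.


Tear strength = force / thickness
= 23.7 / 3.0
= 7.9 N/mm

7.9 N/mm


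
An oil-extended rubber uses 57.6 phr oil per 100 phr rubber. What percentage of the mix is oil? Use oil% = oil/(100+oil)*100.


Oil % = oil / (100 + oil) * 100
= 57.6 / (100 + 57.6) * 100
= 57.6 / 157.6 * 100
= 36.55%

36.55%


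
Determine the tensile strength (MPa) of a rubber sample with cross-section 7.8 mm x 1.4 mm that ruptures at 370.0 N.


Area = width * thickness = 7.8 * 1.4 = 10.92 mm^2
TS = force / area = 370.0 / 10.92 = 33.88 MPa

33.88 MPa


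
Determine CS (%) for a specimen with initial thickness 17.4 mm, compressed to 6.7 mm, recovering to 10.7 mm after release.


CS = (t0 - recovered) / (t0 - ts) * 100
= (17.4 - 10.7) / (17.4 - 6.7) * 100
= 6.7 / 10.7 * 100
= 62.6%

62.6%


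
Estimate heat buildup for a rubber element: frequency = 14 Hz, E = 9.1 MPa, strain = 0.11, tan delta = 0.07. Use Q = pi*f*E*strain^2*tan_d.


Q = pi * f * E * strain^2 * tan_d
= pi * 14 * 9.1 * 0.11^2 * 0.07
= pi * 14 * 9.1 * 0.0121 * 0.07
= 0.3390

Q = 0.3390


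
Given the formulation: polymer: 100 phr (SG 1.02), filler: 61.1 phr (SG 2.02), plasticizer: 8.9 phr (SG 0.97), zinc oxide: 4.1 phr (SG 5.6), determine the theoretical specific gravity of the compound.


Sum of weights = 174.1
Volume contributions:
  polymer: 100/1.02 = 98.0392
  filler: 61.1/2.02 = 30.2475
  plasticizer: 8.9/0.97 = 9.1753
  zinc oxide: 4.1/5.6 = 0.7321
Sum of volumes = 138.1941
SG = 174.1 / 138.1941 = 1.26

SG = 1.26


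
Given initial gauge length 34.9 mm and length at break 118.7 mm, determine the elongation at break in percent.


Elongation = (Lf - L0) / L0 * 100
= (118.7 - 34.9) / 34.9 * 100
= 83.8 / 34.9 * 100
= 240.1%

240.1%


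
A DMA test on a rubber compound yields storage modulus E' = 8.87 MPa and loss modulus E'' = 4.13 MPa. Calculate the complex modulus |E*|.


|E*| = sqrt(E'^2 + E''^2)
= sqrt(8.87^2 + 4.13^2)
= sqrt(78.6769 + 17.0569)
= 9.784 MPa

9.784 MPa


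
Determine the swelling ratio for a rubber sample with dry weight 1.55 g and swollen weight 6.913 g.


Q = W_swollen / W_dry
Q = 6.913 / 1.55
Q = 4.46

Q = 4.46


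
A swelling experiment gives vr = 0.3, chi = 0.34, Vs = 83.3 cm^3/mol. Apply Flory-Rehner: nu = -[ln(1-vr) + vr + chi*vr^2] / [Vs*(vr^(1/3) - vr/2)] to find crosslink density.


ln(1 - vr) = ln(1 - 0.3) = -0.3567
Numerator = -((-0.3567) + 0.3 + 0.34 * 0.3^2) = 0.0261
Denominator = 83.3 * (0.3^(1/3) - 0.3/2) = 43.2688
nu = 0.0261 / 43.2688 = 6.0263e-04 mol/cm^3

6.0263e-04 mol/cm^3


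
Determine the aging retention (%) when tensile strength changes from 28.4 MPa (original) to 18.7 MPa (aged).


Retention = aged / original * 100
= 18.7 / 28.4 * 100
= 65.8%

65.8%


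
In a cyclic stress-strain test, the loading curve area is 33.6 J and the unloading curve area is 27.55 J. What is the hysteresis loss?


Hysteresis loss = loading - unloading
= 33.6 - 27.55
= 6.05 J

6.05 J


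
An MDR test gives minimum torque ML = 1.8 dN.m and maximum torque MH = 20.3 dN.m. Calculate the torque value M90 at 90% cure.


M90 = ML + 0.9 * (MH - ML)
M90 = 1.8 + 0.9 * (20.3 - 1.8)
M90 = 1.8 + 0.9 * 18.5
M90 = 18.45 dN.m

18.45 dN.m


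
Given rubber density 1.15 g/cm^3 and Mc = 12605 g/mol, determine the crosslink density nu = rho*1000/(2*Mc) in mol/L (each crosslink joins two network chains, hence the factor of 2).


nu = rho * 1000 / (2 * Mc)
nu = 1.15 * 1000 / (2 * 12605)
nu = 1150.0 / 25210
nu = 0.0456 mol/L

0.0456 mol/L


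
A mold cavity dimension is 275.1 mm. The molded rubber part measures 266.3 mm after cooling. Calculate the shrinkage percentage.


Shrinkage = (mold - part) / mold * 100
= (275.1 - 266.3) / 275.1 * 100
= 8.8 / 275.1 * 100
= 3.2%

3.2%


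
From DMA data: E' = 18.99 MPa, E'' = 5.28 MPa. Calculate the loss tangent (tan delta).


tan delta = E'' / E'
= 5.28 / 18.99
= 0.278

tan delta = 0.278


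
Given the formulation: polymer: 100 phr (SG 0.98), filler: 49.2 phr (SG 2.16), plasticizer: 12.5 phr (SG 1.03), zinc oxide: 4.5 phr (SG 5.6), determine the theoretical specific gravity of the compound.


Sum of weights = 166.2
Volume contributions:
  polymer: 100/0.98 = 102.0408
  filler: 49.2/2.16 = 22.7778
  plasticizer: 12.5/1.03 = 12.1359
  zinc oxide: 4.5/5.6 = 0.8036
Sum of volumes = 137.7581
SG = 166.2 / 137.7581 = 1.206

SG = 1.206


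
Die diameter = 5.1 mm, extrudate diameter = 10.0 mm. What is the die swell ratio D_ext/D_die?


Die swell ratio = D_extrudate / D_die
= 10.0 / 5.1
= 1.961

Die swell = 1.961


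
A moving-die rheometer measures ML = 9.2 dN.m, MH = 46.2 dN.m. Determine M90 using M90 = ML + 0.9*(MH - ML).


M90 = ML + 0.9 * (MH - ML)
M90 = 9.2 + 0.9 * (46.2 - 9.2)
M90 = 9.2 + 0.9 * 37.0
M90 = 42.5 dN.m

42.5 dN.m


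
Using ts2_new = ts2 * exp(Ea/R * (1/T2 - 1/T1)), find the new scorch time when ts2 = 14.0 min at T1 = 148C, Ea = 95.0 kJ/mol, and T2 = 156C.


Convert temperatures: T1 = 148 + 273.15 = 421.15 K, T2 = 156 + 273.15 = 429.15 K
ts2_new = 14.0 * exp(95000 / 8.314 * (1/429.15 - 1/421.15))
1/T2 - 1/T1 = -4.4263e-05
ts2_new = 8.44 min

8.44 min


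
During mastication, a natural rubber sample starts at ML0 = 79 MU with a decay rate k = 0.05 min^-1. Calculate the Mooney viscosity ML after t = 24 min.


ML = ML0 * exp(-k * t)
ML = 79 * exp(-0.05 * 24)
ML = 79 * 0.3012
ML = 23.79 MU

23.79 MU


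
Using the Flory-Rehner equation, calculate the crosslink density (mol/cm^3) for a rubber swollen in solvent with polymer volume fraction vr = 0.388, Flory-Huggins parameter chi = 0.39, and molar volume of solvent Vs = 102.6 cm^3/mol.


ln(1 - vr) = ln(1 - 0.388) = -0.4910
Numerator = -((-0.4910) + 0.388 + 0.39 * 0.388^2) = 0.0443
Denominator = 102.6 * (0.388^(1/3) - 0.388/2) = 54.9283
nu = 0.0443 / 54.9283 = 8.0670e-04 mol/cm^3

8.0670e-04 mol/cm^3


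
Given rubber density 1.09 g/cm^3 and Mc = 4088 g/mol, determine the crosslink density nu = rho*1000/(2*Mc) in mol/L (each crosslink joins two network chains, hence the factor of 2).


nu = rho * 1000 / (2 * Mc)
nu = 1.09 * 1000 / (2 * 4088)
nu = 1090.0 / 8176
nu = 0.1333 mol/L

0.1333 mol/L


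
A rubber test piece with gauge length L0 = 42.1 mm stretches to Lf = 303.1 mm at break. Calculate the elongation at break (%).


Elongation = (Lf - L0) / L0 * 100
= (303.1 - 42.1) / 42.1 * 100
= 261.0 / 42.1 * 100
= 620.0%

620.0%


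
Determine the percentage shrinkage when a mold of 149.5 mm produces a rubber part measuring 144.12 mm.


Shrinkage = (mold - part) / mold * 100
= (149.5 - 144.12) / 149.5 * 100
= 5.38 / 149.5 * 100
= 3.6%

3.6%


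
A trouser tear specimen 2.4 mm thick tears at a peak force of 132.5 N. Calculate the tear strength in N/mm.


Tear strength = force / thickness
= 132.5 / 2.4
= 55.21 N/mm

55.21 N/mm


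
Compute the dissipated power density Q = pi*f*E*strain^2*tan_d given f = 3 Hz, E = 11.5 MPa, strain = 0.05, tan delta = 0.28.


Q = pi * f * E * strain^2 * tan_d
= pi * 3 * 11.5 * 0.05^2 * 0.28
= pi * 3 * 11.5 * 0.0025 * 0.28
= 0.0759

Q = 0.0759


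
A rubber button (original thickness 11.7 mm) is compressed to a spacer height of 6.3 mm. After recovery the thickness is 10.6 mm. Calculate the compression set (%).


CS = (t0 - recovered) / (t0 - ts) * 100
= (11.7 - 10.6) / (11.7 - 6.3) * 100
= 1.1 / 5.4 * 100
= 20.4%

20.4%


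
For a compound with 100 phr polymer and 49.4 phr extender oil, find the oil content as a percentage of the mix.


Oil % = oil / (100 + oil) * 100
= 49.4 / (100 + 49.4) * 100
= 49.4 / 149.4 * 100
= 33.07%

33.07%


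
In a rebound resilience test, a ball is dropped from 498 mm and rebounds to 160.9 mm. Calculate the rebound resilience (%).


Resilience = h_rebound / h_drop * 100
= 160.9 / 498 * 100
= 32.3%

32.3%


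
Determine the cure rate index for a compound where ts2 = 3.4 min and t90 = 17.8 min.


CRI = 100 / (t90 - ts2)
= 100 / (17.8 - 3.4)
= 100 / 14.4
= 6.94 min^-1

6.94 min^-1


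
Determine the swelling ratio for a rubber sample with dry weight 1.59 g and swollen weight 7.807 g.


Q = W_swollen / W_dry
Q = 7.807 / 1.59
Q = 4.91

Q = 4.91


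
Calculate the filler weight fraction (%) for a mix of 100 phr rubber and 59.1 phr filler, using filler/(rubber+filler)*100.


Filler % = filler / (rubber + filler) * 100
= 59.1 / (100 + 59.1) * 100
= 59.1 / 159.1 * 100
= 37.15%

37.15%


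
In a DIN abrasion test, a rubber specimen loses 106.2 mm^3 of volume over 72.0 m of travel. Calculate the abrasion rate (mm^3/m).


Rate = volume_loss / distance
= 106.2 / 72.0
= 1.475 mm^3/m

1.475 mm^3/m


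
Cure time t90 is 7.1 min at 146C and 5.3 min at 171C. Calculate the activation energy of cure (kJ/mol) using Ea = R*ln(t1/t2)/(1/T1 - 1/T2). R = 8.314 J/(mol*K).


T1 = 419.15 K, T2 = 444.15 K
1/T1 - 1/T2 = 1.3429e-04
ln(t1/t2) = ln(7.1/5.3) = 0.2924
Ea = 8.314 * 0.2924 / 1.3429e-04 = 18102.0866 J/mol
Ea = 18.1 kJ/mol

18.1 kJ/mol


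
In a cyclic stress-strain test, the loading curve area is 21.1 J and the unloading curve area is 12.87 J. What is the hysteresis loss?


Hysteresis loss = loading - unloading
= 21.1 - 12.87
= 8.23 J

8.23 J


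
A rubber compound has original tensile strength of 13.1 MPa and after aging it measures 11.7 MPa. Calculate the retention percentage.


Retention = aged / original * 100
= 11.7 / 13.1 * 100
= 89.3%

89.3%


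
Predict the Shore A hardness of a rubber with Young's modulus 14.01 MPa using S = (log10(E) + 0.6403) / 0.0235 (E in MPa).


log10(E) = 0.0235*S - 0.6403  =>  S = (log10(E) + 0.6403) / 0.0235
log10(14.01) = 1.146438
S = (1.146438 + 0.6403) / 0.0235 = 1.786738 / 0.0235
S = 76.0

Shore A = 76.0


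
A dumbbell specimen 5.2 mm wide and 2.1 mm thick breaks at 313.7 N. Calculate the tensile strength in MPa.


Area = width * thickness = 5.2 * 2.1 = 10.92 mm^2
TS = force / area = 313.7 / 10.92 = 28.73 MPa

28.73 MPa


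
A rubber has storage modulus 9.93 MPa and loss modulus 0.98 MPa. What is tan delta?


tan delta = E'' / E'
= 0.98 / 9.93
= 0.0987

tan delta = 0.0987


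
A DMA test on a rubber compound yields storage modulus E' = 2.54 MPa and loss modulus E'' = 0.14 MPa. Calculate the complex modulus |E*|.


|E*| = sqrt(E'^2 + E''^2)
= sqrt(2.54^2 + 0.14^2)
= sqrt(6.4516 + 0.0196)
= 2.544 MPa

2.544 MPa


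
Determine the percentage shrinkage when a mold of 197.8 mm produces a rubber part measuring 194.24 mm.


Shrinkage = (mold - part) / mold * 100
= (197.8 - 194.24) / 197.8 * 100
= 3.56 / 197.8 * 100
= 1.8%

1.8%


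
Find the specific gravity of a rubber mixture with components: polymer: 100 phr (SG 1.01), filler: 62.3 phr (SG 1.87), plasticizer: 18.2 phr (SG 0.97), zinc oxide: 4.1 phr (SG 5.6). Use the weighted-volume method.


Sum of weights = 184.6
Volume contributions:
  polymer: 100/1.01 = 99.0099
  filler: 62.3/1.87 = 33.3155
  plasticizer: 18.2/0.97 = 18.7629
  zinc oxide: 4.1/5.6 = 0.7321
Sum of volumes = 151.8204
SG = 184.6 / 151.8204 = 1.216

SG = 1.216


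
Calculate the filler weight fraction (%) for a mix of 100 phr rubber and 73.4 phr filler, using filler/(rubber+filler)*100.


Filler % = filler / (rubber + filler) * 100
= 73.4 / (100 + 73.4) * 100
= 73.4 / 173.4 * 100
= 42.33%

42.33%


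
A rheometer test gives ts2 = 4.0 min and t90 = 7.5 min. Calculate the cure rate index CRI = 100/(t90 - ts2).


CRI = 100 / (t90 - ts2)
= 100 / (7.5 - 4.0)
= 100 / 3.5
= 28.57 min^-1

28.57 min^-1


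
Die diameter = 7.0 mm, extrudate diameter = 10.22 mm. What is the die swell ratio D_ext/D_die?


Die swell ratio = D_extrudate / D_die
= 10.22 / 7.0
= 1.46

Die swell = 1.46


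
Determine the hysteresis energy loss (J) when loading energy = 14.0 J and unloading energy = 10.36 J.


Hysteresis loss = loading - unloading
= 14.0 - 10.36
= 3.64 J

3.64 J


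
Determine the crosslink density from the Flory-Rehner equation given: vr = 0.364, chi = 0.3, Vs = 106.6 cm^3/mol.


ln(1 - vr) = ln(1 - 0.364) = -0.4526
Numerator = -((-0.4526) + 0.364 + 0.3 * 0.364^2) = 0.0488
Denominator = 106.6 * (0.364^(1/3) - 0.364/2) = 56.7116
nu = 0.0488 / 56.7116 = 8.6063e-04 mol/cm^3

8.6063e-04 mol/cm^3


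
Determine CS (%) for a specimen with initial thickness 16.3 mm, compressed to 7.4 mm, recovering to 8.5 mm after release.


CS = (t0 - recovered) / (t0 - ts) * 100
= (16.3 - 8.5) / (16.3 - 7.4) * 100
= 7.8 / 8.9 * 100
= 87.6%

87.6%


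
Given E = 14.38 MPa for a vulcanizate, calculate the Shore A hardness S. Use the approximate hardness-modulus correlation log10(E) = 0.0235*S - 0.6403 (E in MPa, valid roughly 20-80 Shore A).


log10(E) = 0.0235*S - 0.6403  =>  S = (log10(E) + 0.6403) / 0.0235
log10(14.38) = 1.157759
S = (1.157759 + 0.6403) / 0.0235 = 1.798059 / 0.0235
S = 76.5

Shore A = 76.5


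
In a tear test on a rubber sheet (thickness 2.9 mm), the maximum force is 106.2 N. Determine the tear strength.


Tear strength = force / thickness
= 106.2 / 2.9
= 36.62 N/mm

36.62 N/mm


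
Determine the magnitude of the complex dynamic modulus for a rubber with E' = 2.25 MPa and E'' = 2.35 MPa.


|E*| = sqrt(E'^2 + E''^2)
= sqrt(2.25^2 + 2.35^2)
= sqrt(5.0625 + 5.5225)
= 3.253 MPa

3.253 MPa


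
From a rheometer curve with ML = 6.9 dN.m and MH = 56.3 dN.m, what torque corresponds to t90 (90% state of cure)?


M90 = ML + 0.9 * (MH - ML)
M90 = 6.9 + 0.9 * (56.3 - 6.9)
M90 = 6.9 + 0.9 * 49.4
M90 = 51.36 dN.m

51.36 dN.m


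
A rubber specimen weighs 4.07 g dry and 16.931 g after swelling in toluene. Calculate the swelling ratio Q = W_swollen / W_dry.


Q = W_swollen / W_dry
Q = 16.931 / 4.07
Q = 4.16

Q = 4.16


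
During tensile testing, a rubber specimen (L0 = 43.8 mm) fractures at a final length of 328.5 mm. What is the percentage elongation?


Elongation = (Lf - L0) / L0 * 100
= (328.5 - 43.8) / 43.8 * 100
= 284.7 / 43.8 * 100
= 650.0%

650.0%


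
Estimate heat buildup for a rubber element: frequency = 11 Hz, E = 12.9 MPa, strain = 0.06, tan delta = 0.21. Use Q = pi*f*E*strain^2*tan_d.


Q = pi * f * E * strain^2 * tan_d
= pi * 11 * 12.9 * 0.06^2 * 0.21
= pi * 11 * 12.9 * 0.0036 * 0.21
= 0.3370

Q = 0.3370
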